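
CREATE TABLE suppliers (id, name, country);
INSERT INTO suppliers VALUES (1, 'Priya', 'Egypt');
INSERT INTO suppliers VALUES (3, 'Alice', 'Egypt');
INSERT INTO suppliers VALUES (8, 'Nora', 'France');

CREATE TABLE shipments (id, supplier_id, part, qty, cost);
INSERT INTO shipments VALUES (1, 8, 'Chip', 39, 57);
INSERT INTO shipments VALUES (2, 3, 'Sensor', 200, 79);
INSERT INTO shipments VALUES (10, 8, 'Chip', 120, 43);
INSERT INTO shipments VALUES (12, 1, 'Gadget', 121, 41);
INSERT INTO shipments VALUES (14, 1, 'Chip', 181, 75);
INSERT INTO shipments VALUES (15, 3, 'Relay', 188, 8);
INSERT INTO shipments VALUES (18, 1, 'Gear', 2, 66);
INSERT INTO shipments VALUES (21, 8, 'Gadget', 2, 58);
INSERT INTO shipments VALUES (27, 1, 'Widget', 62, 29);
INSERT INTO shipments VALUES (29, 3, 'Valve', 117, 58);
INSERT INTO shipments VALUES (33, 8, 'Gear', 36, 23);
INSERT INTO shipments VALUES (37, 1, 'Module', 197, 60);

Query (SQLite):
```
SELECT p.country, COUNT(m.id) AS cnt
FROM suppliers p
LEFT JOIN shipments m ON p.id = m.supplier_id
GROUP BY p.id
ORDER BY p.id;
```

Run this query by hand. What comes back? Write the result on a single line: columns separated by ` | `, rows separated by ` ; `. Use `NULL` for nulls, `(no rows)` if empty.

LEFT JOIN keeps every suppliers row; unmatched ones get NULL for shipments columns.
Group by suppliers.id and compute COUNT(m.id). COUNT(col) of an all-NULL group is 0.
  1: ids {12, 14, 18, 27, 37} → COUNT(m.id)=5
  3: ids {2, 15, 29} → COUNT(m.id)=3
  8: ids {1, 10, 21, 33} → COUNT(m.id)=4

Egypt | 5 ; Egypt | 3 ; France | 4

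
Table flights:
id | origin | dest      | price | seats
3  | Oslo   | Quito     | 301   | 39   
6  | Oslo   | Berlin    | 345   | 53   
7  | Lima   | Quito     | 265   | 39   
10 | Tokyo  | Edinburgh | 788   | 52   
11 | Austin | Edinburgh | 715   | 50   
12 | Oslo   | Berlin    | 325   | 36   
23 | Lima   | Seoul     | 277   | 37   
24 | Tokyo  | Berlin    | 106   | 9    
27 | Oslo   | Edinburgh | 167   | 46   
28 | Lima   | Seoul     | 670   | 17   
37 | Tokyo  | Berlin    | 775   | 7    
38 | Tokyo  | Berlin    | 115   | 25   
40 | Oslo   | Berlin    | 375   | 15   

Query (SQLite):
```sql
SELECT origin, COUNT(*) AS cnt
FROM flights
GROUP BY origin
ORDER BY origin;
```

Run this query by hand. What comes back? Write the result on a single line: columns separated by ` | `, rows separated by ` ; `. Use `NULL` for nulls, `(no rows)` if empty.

Partition flights by origin; compute COUNT(*) within each group.
  Austin: ids {11} → COUNT(*)=1
  Lima: ids {7, 23, 28} → COUNT(*)=3
  Oslo: ids {3, 6, 12, 27, 40} → COUNT(*)=5
  Tokyo: ids {10, 24, 37, 38} → COUNT(*)=4

Austin | 1 ; Lima | 3 ; Oslo | 5 ; Tokyo | 4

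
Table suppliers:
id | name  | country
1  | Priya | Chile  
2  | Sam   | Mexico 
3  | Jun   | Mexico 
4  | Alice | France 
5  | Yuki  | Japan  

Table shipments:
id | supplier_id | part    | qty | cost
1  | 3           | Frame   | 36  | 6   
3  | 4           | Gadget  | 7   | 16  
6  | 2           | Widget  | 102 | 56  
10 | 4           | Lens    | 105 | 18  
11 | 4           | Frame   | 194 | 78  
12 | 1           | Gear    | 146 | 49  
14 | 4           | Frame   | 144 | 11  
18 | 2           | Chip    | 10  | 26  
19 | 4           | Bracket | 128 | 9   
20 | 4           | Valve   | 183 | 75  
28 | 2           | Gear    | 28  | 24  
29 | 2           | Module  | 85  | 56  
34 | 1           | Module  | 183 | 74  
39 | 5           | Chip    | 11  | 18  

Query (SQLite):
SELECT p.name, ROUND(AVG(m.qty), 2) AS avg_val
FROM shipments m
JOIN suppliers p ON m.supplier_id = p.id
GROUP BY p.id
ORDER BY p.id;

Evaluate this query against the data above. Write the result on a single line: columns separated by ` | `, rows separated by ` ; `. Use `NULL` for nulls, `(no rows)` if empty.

Priya | 164.5 ; Sam | 56.25 ; Jun | 36 ; Alice | 126.83 ; Yuki | 11

Join each shipments row to its suppliers via supplier_id.
Group joined rows by suppliers.id; compute ROUND(AVG(m.qty), 2) per group.
  1: ids {12, 34} → ROUND(AVG(m.qty), 2)=164.5
  2: ids {6, 18, 28, 29} → ROUND(AVG(m.qty), 2)=56.25
  3: ids {1} → ROUND(AVG(m.qty), 2)=36
  4: ids {3, 10, 11, 14, 19, 20} → ROUND(AVG(m.qty), 2)=126.83
  5: ids {39} → ROUND(AVG(m.qty), 2)=11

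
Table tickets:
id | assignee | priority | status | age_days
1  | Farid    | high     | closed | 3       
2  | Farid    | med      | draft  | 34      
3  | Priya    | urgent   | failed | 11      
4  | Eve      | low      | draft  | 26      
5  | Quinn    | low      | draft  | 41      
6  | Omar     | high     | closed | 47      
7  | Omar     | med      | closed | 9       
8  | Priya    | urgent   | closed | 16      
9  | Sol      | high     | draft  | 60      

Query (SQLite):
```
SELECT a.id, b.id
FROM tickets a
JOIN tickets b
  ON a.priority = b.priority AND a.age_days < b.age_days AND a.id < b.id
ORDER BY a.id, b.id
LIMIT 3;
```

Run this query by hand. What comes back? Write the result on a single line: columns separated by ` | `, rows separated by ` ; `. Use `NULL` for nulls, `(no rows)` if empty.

1 | 6 ; 1 | 9 ; 3 | 8

Pairs (a,b) with same priority, a.age_days < b.age_days, a.id < b.id.
priority groups: high:{1,6,9} low:{4,5} med:{2,7} urgent:{3,8}
Ordered by (a.id, b.id); first 3.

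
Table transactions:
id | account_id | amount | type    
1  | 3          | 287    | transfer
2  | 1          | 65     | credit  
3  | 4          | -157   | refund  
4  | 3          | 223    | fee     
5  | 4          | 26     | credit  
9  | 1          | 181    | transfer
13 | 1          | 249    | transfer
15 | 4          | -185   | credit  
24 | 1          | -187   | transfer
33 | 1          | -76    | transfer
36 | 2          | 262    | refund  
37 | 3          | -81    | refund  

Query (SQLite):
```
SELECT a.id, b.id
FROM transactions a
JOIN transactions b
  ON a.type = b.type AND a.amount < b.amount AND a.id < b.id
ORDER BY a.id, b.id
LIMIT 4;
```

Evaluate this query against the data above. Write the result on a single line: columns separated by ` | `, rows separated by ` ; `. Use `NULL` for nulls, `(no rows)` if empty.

3 | 36 ; 3 | 37 ; 9 | 13 ; 24 | 33

Pairs (a,b) with same type, a.amount < b.amount, a.id < b.id.
type groups: credit:{2,5,15} fee:{4} refund:{3,36,37} transfer:{1,9,13,24,33}
Ordered by (a.id, b.id); first 4.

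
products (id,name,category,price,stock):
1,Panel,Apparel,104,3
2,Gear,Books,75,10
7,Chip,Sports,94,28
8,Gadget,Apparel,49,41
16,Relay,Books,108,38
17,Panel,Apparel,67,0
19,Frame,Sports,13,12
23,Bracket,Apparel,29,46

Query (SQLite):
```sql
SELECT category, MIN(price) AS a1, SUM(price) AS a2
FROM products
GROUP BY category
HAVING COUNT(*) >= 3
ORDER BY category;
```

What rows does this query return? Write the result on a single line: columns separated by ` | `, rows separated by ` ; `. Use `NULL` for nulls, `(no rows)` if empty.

Apparel | 29 | 249

Group products by category.
Per group compute: MIN(price), SUM(price).
HAVING: drop groups with fewer than 3 rows.
  Apparel: ids {1, 8, 17, 23} → MIN(price)=29, SUM(price)=249
  Books: ids {2, 16} → MIN(price)=75, SUM(price)=183
  Sports: ids {7, 19} → MIN(price)=13, SUM(price)=107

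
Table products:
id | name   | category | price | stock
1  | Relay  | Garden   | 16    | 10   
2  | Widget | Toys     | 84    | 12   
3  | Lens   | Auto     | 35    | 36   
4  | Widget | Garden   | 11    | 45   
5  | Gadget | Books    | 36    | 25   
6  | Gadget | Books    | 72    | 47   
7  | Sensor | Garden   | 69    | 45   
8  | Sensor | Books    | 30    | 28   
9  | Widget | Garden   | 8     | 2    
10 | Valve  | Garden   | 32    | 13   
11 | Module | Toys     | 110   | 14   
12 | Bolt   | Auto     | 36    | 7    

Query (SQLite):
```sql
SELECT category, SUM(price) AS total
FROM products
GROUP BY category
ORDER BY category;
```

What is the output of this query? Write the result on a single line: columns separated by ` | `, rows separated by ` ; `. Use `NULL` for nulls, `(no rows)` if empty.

Auto | 71 ; Books | 138 ; Garden | 136 ; Toys | 194

Partition products by category; compute SUM(price) within each group.
  Auto: ids {3, 12} → SUM(price)=71
  Books: ids {5, 6, 8} → SUM(price)=138
  Garden: ids {1, 4, 7, 9, 10} → SUM(price)=136
  Toys: ids {2, 11} → SUM(price)=194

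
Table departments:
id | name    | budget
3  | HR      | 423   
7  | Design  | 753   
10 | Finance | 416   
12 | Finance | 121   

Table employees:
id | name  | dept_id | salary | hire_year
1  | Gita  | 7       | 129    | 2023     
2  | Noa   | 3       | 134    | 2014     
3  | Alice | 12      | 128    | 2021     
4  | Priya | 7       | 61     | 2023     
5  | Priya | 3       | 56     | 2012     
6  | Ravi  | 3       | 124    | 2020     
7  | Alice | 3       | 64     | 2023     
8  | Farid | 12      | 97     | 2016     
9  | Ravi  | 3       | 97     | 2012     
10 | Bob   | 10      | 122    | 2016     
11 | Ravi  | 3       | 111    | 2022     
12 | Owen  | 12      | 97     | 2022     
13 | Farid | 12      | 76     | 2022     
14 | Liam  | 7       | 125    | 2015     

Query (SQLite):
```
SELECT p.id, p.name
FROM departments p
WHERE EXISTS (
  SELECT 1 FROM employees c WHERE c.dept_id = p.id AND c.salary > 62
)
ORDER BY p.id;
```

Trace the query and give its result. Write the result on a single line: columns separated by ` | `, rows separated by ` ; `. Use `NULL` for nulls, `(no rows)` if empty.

3 | HR ; 7 | Design ; 10 | Finance ; 12 | Finance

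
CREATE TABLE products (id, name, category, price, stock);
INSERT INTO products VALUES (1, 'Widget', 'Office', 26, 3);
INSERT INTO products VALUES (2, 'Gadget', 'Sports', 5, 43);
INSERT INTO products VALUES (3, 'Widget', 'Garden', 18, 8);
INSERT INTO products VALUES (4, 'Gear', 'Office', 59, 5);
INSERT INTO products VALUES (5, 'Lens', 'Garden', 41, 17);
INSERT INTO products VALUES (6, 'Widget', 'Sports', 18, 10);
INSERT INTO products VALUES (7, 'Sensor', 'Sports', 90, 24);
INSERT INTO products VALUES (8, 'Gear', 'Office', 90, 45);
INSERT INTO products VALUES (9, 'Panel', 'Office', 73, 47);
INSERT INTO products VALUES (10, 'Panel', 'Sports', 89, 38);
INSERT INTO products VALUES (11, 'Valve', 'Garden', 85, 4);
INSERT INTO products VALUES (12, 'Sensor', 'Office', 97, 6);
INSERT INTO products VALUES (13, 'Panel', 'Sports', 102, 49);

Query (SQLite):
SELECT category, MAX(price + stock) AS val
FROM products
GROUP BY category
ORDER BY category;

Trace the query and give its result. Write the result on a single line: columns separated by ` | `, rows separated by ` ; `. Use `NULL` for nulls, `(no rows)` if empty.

For each row compute price + stock.
Group by category; take MAX of the expression per group.
  Garden: ids {3, 5, 11} → MAX(price + stock)=89
  Office: ids {1, 4, 8, 9, 12} → MAX(price + stock)=135
  Sports: ids {2, 6, 7, 10, 13} → MAX(price + stock)=151

Garden | 89 ; Office | 135 ; Sports | 151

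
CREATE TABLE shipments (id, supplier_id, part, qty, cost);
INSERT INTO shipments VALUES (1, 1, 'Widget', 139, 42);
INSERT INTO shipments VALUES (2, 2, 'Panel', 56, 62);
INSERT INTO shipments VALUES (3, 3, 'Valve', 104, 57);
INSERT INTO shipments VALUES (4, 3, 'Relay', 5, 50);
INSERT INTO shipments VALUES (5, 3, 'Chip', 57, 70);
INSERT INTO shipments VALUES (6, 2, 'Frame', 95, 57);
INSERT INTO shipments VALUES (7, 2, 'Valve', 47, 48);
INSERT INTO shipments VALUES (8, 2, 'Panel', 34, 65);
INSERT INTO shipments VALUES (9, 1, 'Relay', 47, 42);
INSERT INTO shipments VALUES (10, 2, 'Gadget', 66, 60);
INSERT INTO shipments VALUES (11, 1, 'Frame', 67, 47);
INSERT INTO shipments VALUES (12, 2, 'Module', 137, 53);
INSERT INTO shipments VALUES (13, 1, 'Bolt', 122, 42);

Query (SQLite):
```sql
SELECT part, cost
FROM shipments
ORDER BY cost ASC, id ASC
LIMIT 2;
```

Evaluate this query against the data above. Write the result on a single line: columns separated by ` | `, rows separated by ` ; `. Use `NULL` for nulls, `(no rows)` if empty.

Sort by cost asc, tiebreak id asc: (42, id=1), (42, id=9), (42, id=13), (47, id=11), (48, id=7) …. Take first 2.

Widget | 42 ; Relay | 42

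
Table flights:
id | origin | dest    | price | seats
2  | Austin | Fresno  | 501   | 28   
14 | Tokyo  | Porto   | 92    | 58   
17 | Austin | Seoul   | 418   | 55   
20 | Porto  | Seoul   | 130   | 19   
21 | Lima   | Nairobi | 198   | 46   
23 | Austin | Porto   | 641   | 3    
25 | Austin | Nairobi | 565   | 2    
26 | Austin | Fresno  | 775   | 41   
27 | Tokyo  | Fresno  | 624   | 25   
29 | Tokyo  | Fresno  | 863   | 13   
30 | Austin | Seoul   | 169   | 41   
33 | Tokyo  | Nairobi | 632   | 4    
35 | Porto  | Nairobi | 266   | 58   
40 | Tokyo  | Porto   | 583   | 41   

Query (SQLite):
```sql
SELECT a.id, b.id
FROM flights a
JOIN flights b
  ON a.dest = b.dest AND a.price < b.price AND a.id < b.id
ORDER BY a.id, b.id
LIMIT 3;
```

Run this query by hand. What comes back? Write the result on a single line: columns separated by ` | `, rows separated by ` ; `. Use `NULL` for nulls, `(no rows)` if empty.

2 | 26 ; 2 | 27 ; 2 | 29

Pairs (a,b) with same dest, a.price < b.price, a.id < b.id.
dest groups: Fresno:{2,26,27,29} Nairobi:{21,25,33,35} Porto:{14,23,40} Seoul:{17,20,30}
Ordered by (a.id, b.id); first 3.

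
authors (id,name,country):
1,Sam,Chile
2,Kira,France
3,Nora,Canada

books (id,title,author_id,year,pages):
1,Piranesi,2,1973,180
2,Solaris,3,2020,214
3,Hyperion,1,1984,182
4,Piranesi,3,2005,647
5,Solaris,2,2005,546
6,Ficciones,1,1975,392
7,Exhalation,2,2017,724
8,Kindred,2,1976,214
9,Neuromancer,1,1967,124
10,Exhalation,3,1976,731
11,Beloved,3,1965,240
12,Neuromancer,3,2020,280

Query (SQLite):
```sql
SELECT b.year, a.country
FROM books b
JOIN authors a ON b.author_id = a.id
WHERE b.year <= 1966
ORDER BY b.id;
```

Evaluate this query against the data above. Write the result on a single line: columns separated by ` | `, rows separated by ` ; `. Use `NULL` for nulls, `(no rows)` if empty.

1965 | Canada

Each books row matches the authors row where author_id = authors.id.
Then keep rows with b.year <= 1966.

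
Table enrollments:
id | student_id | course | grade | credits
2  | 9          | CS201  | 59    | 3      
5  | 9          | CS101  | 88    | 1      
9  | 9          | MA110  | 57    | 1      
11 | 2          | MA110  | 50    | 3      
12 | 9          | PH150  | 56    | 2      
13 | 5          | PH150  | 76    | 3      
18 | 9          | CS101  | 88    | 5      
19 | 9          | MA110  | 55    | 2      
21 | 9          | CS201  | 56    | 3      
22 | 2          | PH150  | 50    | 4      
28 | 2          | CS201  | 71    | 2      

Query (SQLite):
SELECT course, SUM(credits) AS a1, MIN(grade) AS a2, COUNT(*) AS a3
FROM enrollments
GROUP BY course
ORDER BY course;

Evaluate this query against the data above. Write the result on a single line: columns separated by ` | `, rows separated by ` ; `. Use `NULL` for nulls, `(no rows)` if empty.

CS101 | 6 | 88 | 2 ; CS201 | 8 | 56 | 3 ; MA110 | 6 | 50 | 3 ; PH150 | 9 | 50 | 3

Group enrollments by course.
Per group compute: SUM(credits), MIN(grade), COUNT(*).
  CS101: ids {5, 18} → SUM(credits)=6, MIN(grade)=88, COUNT(*)=2
  CS201: ids {2, 21, 28} → SUM(credits)=8, MIN(grade)=56, COUNT(*)=3
  MA110: ids {9, 11, 19} → SUM(credits)=6, MIN(grade)=50, COUNT(*)=3
  PH150: ids {12, 13, 22} → SUM(credits)=9, MIN(grade)=50, COUNT(*)=3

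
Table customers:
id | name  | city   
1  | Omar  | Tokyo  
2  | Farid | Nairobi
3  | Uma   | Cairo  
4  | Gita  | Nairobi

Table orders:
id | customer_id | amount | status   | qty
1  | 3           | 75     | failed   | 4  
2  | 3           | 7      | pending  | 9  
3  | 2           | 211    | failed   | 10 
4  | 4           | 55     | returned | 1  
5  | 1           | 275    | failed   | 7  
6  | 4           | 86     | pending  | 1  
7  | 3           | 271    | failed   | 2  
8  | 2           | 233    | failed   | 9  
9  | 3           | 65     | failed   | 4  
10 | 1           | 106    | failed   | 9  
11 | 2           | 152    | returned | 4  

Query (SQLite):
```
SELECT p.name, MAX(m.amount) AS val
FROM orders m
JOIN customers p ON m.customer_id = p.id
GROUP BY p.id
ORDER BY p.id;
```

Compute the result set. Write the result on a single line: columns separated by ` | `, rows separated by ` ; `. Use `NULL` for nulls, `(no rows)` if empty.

Omar | 275 ; Farid | 233 ; Uma | 271 ; Gita | 86

Join each orders row to its customers via customer_id.
Group joined rows by customers.id; compute MAX(m.amount) per group.
  1: ids {5, 10} → MAX(m.amount)=275
  2: ids {3, 8, 11} → MAX(m.amount)=233
  3: ids {1, 2, 7, 9} → MAX(m.amount)=271
  4: ids {4, 6} → MAX(m.amount)=86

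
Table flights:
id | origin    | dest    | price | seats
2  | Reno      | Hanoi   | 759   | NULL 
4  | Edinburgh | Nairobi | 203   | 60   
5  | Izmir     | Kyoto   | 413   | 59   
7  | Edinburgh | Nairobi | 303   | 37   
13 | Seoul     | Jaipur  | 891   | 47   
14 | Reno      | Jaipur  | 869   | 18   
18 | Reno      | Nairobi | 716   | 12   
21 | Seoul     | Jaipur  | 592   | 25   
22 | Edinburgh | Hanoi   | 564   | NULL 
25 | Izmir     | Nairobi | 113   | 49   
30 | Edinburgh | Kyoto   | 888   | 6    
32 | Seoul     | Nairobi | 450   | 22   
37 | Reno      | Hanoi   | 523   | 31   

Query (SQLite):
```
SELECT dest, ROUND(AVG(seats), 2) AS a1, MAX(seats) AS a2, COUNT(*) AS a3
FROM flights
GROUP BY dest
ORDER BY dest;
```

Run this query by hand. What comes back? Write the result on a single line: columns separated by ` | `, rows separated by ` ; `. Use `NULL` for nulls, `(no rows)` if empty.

Hanoi | 31 | 31 | 3 ; Jaipur | 30 | 47 | 3 ; Kyoto | 32.5 | 59 | 2 ; Nairobi | 36 | 60 | 5

Group flights by dest.
Per group compute: ROUND(AVG(seats), 2), MAX(seats), COUNT(*).
  Hanoi: ids {2, 22, 37} → ROUND(AVG(seats), 2)=31, MAX(seats)=31, COUNT(*)=3
  Jaipur: ids {13, 14, 21} → ROUND(AVG(seats), 2)=30, MAX(seats)=47, COUNT(*)=3
  Kyoto: ids {5, 30} → ROUND(AVG(seats), 2)=32.5, MAX(seats)=59, COUNT(*)=2
  Nairobi: ids {4, 7, 18, 25, 32} → ROUND(AVG(seats), 2)=36, MAX(seats)=60, COUNT(*)=5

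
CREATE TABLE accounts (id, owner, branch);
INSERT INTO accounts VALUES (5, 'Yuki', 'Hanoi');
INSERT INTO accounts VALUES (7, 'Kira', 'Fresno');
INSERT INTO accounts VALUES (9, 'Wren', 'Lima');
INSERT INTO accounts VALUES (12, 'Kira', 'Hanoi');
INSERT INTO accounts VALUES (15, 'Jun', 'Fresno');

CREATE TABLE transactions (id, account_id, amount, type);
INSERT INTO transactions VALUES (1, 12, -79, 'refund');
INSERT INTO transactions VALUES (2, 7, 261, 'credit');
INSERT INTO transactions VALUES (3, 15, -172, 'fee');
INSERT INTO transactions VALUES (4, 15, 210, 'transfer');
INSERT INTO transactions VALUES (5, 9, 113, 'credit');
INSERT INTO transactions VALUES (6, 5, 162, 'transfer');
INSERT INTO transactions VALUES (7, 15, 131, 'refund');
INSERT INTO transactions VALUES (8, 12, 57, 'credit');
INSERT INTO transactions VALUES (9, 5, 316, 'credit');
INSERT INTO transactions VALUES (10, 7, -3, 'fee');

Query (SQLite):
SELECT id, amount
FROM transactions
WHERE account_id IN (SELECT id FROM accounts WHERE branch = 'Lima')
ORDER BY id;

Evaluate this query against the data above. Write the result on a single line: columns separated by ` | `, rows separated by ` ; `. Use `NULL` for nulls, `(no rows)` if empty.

5 | 113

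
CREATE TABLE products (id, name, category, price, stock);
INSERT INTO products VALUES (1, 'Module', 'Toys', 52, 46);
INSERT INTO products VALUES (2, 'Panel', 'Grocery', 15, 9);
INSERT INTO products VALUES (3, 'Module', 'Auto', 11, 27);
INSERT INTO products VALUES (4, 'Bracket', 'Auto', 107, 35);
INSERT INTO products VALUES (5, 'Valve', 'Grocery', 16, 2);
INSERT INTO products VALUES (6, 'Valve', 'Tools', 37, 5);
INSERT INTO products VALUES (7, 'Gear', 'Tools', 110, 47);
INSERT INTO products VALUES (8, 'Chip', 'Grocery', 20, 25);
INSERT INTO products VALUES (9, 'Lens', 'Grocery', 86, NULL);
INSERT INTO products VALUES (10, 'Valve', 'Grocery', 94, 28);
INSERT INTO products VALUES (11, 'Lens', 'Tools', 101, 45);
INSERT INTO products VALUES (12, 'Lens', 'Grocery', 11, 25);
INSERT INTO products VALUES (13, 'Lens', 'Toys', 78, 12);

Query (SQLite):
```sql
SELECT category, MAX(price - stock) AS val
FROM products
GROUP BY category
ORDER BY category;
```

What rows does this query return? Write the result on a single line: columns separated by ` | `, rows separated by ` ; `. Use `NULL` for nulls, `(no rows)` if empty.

For each row compute price - stock.
Group by category; take MAX of the expression per group.
  Auto: ids {3, 4} → MAX(price - stock)=72
  Grocery: ids {2, 5, 8, 9, 10, 12} → MAX(price - stock)=66
  Tools: ids {6, 7, 11} → MAX(price - stock)=63
  Toys: ids {1, 13} → MAX(price - stock)=66

Auto | 72 ; Grocery | 66 ; Tools | 63 ; Toys | 66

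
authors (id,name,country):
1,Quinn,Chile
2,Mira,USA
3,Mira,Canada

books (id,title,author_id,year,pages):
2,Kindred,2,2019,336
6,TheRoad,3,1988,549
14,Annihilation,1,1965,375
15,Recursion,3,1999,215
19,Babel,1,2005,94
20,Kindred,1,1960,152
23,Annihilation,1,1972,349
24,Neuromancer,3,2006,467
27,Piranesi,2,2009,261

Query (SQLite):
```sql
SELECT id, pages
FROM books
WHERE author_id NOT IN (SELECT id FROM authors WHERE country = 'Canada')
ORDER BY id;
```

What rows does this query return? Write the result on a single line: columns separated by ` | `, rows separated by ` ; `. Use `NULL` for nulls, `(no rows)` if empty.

2 | 336 ; 14 | 375 ; 19 | 94 ; 20 | 152 ; 23 | 349 ; 27 | 261

Inner query: authors.id where country = 'Canada'.
Outer: keep books rows whose author_id is not in that set.
Inner query → {3}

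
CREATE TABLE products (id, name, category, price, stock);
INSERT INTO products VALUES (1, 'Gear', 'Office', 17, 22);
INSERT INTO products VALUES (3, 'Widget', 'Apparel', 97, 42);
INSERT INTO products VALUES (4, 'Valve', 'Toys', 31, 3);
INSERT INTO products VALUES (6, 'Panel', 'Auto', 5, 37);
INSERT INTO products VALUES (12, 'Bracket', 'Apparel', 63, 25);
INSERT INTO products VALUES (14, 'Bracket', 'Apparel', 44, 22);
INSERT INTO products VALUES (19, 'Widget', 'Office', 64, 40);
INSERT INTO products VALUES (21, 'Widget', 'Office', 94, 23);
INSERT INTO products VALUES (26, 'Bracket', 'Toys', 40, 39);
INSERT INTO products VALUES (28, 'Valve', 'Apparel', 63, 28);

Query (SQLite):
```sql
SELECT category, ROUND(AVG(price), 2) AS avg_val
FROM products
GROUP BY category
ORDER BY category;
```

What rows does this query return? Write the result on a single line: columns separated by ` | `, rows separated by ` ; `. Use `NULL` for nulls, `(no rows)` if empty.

Partition products by category; compute ROUND(AVG(price), 2) within each group.
  Apparel: ids {3, 12, 14, 28} → ROUND(AVG(price), 2)=66.75
  Auto: ids {6} → ROUND(AVG(price), 2)=5
  Office: ids {1, 19, 21} → ROUND(AVG(price), 2)=58.33
  Toys: ids {4, 26} → ROUND(AVG(price), 2)=35.5

Apparel | 66.75 ; Auto | 5 ; Office | 58.33 ; Toys | 35.5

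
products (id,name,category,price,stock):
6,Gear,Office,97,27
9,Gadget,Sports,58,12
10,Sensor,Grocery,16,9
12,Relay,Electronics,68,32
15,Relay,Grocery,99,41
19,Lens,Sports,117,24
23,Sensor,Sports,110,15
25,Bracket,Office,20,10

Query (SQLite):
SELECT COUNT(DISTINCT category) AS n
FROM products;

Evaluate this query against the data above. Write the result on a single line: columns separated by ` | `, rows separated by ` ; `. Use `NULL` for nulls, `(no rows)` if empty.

4

Count distinct non-NULL category values.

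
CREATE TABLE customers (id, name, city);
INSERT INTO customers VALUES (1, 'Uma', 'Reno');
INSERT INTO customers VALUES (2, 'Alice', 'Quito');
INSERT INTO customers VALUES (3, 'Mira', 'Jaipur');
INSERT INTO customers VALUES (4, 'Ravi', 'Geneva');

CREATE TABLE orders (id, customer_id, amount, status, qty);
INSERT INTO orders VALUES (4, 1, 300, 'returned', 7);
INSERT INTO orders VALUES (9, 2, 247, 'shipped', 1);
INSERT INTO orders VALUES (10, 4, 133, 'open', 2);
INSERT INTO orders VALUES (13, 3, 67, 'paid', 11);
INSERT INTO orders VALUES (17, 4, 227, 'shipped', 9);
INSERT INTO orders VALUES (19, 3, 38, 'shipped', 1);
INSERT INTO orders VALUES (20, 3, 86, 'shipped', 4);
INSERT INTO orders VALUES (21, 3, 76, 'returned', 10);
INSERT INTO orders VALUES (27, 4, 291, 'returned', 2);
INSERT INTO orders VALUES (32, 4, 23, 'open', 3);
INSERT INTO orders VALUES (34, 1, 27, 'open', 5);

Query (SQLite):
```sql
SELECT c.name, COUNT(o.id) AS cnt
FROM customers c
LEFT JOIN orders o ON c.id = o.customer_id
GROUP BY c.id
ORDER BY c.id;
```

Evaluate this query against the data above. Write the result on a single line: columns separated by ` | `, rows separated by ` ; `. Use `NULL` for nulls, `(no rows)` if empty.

Uma | 2 ; Alice | 1 ; Mira | 4 ; Ravi | 4

LEFT JOIN keeps every customers row; unmatched ones get NULL for orders columns.
Group by customers.id and compute COUNT(o.id). COUNT(col) of an all-NULL group is 0.
  1: ids {4, 34} → COUNT(o.id)=2
  2: ids {9} → COUNT(o.id)=1
  3: ids {13, 19, 20, 21} → COUNT(o.id)=4
  4: ids {10, 17, 27, 32} → COUNT(o.id)=4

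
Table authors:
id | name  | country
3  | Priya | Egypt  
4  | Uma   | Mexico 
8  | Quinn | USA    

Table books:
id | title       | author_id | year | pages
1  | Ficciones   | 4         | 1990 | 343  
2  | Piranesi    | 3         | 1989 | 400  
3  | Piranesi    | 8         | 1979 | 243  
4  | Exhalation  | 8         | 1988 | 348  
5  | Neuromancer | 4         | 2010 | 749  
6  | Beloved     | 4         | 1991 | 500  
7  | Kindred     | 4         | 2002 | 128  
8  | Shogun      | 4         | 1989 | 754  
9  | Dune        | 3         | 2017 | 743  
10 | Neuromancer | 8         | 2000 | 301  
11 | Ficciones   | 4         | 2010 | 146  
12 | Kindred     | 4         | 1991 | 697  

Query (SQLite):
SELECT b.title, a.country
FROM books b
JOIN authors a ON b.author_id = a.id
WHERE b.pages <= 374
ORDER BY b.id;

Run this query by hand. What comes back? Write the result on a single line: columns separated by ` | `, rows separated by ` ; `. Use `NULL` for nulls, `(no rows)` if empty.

Each books row matches the authors row where author_id = authors.id.
Then keep rows with b.pages <= 374.

Ficciones | Mexico ; Piranesi | USA ; Exhalation | USA ; Kindred | Mexico ; Neuromancer | USA ; Ficciones | Mexico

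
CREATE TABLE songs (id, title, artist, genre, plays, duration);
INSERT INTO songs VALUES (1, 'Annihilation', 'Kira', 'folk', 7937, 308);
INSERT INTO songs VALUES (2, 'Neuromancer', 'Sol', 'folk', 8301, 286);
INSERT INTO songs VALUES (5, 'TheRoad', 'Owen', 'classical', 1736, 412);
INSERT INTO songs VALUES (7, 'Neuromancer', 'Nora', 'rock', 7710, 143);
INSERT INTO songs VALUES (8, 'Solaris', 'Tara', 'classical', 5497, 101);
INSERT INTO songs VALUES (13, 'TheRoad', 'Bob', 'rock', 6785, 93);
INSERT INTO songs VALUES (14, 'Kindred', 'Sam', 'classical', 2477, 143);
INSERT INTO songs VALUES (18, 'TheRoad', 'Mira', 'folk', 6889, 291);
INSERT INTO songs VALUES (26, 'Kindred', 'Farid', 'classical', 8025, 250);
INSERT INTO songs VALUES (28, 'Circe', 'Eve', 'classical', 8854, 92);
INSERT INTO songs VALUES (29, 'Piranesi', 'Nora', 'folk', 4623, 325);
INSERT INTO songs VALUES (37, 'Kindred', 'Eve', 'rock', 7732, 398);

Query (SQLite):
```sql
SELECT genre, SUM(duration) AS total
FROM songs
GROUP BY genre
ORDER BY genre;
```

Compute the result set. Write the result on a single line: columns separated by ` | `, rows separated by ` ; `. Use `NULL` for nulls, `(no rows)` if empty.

classical | 998 ; folk | 1210 ; rock | 634

Partition songs by genre; compute SUM(duration) within each group.
  classical: ids {5, 8, 14, 26, 28} → SUM(duration)=998
  folk: ids {1, 2, 18, 29} → SUM(duration)=1210
  rock: ids {7, 13, 37} → SUM(duration)=634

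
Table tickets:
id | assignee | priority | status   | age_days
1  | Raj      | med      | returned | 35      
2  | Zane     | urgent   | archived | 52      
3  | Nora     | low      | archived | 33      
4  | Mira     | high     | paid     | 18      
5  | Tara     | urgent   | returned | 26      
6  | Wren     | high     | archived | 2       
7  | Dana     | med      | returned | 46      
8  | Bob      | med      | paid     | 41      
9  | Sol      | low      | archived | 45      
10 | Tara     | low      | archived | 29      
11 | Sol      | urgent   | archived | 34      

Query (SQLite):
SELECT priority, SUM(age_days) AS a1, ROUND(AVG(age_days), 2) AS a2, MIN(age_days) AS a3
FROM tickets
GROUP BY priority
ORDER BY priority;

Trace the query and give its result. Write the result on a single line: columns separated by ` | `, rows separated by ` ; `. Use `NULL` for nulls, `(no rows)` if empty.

Group tickets by priority.
Per group compute: SUM(age_days), ROUND(AVG(age_days), 2), MIN(age_days).
  high: ids {4, 6} → SUM(age_days)=20, ROUND(AVG(age_days), 2)=10, MIN(age_days)=2
  low: ids {3, 9, 10} → SUM(age_days)=107, ROUND(AVG(age_days), 2)=35.67, MIN(age_days)=29
  med: ids {1, 7, 8} → SUM(age_days)=122, ROUND(AVG(age_days), 2)=40.67, MIN(age_days)=35
  urgent: ids {2, 5, 11} → SUM(age_days)=112, ROUND(AVG(age_days), 2)=37.33, MIN(age_days)=26

high | 20 | 10 | 2 ; low | 107 | 35.67 | 29 ; med | 122 | 40.67 | 35 ; urgent | 112 | 37.33 | 26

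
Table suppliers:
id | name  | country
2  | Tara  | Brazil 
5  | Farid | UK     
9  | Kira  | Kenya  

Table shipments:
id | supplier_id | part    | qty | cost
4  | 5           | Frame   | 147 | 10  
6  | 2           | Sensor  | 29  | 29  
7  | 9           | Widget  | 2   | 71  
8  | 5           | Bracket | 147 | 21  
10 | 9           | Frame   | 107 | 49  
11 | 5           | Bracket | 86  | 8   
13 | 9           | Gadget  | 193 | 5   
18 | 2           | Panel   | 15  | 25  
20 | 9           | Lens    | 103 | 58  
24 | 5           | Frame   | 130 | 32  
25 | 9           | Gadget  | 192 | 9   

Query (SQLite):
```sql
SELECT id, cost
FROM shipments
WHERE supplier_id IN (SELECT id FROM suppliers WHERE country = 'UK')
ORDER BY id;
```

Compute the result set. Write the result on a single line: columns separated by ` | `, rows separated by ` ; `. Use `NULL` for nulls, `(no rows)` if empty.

4 | 10 ; 8 | 21 ; 11 | 8 ; 24 | 32

Inner query: suppliers.id where country = 'UK'.
Outer: keep shipments rows whose supplier_id is in that set.
Inner query → {5}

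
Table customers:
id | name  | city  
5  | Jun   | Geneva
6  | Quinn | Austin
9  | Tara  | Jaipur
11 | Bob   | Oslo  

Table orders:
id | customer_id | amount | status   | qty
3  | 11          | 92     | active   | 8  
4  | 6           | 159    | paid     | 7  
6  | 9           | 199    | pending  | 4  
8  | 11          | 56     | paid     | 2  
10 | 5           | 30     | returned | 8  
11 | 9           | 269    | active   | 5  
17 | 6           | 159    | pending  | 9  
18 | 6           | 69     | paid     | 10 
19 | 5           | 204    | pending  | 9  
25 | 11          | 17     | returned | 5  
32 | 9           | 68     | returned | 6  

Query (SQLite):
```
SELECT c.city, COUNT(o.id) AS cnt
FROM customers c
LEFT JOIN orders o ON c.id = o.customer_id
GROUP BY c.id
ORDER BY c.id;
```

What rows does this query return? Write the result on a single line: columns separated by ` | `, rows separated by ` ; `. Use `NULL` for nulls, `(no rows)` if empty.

LEFT JOIN keeps every customers row; unmatched ones get NULL for orders columns.
Group by customers.id and compute COUNT(o.id). COUNT(col) of an all-NULL group is 0.
  5: ids {10, 19} → COUNT(o.id)=2
  6: ids {4, 17, 18} → COUNT(o.id)=3
  9: ids {6, 11, 32} → COUNT(o.id)=3
  11: ids {3, 8, 25} → COUNT(o.id)=3

Geneva | 2 ; Austin | 3 ; Jaipur | 3 ; Oslo | 3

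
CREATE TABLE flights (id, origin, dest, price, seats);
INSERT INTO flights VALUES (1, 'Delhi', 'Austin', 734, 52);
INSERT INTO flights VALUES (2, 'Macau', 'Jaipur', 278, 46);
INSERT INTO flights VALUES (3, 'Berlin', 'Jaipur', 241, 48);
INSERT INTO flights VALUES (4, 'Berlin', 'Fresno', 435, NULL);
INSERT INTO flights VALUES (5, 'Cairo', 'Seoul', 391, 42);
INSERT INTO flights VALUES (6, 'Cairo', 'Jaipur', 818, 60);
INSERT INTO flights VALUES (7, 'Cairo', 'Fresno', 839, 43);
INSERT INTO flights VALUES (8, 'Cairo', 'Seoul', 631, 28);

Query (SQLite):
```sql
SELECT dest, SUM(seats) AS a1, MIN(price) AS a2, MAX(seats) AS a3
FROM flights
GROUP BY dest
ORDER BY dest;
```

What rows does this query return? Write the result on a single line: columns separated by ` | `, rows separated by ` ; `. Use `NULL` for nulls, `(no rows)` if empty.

Austin | 52 | 734 | 52 ; Fresno | 43 | 435 | 43 ; Jaipur | 154 | 241 | 60 ; Seoul | 70 | 391 | 42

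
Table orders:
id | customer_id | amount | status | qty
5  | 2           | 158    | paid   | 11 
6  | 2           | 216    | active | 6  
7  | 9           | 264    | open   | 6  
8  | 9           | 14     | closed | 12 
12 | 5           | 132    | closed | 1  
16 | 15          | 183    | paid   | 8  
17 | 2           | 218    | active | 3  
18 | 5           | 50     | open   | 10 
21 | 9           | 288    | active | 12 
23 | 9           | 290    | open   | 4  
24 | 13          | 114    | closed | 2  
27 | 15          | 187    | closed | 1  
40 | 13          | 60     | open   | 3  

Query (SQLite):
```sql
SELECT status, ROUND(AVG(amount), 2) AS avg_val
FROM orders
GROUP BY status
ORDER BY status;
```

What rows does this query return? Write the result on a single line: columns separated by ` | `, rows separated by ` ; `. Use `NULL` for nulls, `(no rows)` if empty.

Partition orders by status; compute ROUND(AVG(amount), 2) within each group.
  active: ids {6, 17, 21} → ROUND(AVG(amount), 2)=240.67
  closed: ids {8, 12, 24, 27} → ROUND(AVG(amount), 2)=111.75
  open: ids {7, 18, 23, 40} → ROUND(AVG(amount), 2)=166
  paid: ids {5, 16} → ROUND(AVG(amount), 2)=170.5

active | 240.67 ; closed | 111.75 ; open | 166 ; paid | 170.5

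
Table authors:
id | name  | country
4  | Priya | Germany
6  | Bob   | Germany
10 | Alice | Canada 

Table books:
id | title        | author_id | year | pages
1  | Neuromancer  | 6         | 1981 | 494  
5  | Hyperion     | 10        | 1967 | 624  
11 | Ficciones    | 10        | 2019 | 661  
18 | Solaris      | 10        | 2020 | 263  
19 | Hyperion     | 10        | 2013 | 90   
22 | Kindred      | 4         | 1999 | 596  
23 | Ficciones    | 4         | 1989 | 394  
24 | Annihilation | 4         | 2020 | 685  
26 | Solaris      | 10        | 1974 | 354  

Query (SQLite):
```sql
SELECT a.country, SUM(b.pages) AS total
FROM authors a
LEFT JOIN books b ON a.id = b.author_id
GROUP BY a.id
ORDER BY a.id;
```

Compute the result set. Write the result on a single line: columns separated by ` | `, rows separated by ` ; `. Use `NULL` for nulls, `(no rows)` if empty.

LEFT JOIN keeps every authors row; unmatched ones get NULL for books columns.
Group by authors.id and compute SUM(b.pages). SUM over an all-NULL group is NULL.
  4: ids {22, 23, 24} → SUM(b.pages)=1675
  6: ids {1} → SUM(b.pages)=494
  10: ids {5, 11, 18, 19, 26} → SUM(b.pages)=1992

Germany | 1675 ; Germany | 494 ; Canada | 1992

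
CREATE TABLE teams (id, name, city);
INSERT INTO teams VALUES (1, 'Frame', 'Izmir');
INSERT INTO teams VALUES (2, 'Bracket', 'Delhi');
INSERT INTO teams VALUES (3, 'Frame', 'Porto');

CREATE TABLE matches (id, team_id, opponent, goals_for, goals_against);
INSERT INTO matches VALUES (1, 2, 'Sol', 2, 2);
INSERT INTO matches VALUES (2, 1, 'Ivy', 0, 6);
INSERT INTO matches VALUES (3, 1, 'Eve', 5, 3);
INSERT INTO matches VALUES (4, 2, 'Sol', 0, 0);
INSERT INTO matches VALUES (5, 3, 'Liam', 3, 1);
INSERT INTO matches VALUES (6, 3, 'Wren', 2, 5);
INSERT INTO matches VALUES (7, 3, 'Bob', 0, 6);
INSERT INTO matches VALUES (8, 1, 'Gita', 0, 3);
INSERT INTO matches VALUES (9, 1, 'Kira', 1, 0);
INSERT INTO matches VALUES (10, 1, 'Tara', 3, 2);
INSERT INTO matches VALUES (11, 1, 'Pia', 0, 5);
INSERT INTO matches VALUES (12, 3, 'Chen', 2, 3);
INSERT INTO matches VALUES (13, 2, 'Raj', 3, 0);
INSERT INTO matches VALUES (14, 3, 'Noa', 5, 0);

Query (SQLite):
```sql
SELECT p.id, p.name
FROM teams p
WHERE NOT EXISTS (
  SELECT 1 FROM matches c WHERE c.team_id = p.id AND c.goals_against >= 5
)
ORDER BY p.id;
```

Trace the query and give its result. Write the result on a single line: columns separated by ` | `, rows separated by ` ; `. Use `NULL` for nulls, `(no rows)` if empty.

2 | Bracket

For each teams row, check whether any matches with matching team_id has goals_against >= 5.
Keep rows where that is false.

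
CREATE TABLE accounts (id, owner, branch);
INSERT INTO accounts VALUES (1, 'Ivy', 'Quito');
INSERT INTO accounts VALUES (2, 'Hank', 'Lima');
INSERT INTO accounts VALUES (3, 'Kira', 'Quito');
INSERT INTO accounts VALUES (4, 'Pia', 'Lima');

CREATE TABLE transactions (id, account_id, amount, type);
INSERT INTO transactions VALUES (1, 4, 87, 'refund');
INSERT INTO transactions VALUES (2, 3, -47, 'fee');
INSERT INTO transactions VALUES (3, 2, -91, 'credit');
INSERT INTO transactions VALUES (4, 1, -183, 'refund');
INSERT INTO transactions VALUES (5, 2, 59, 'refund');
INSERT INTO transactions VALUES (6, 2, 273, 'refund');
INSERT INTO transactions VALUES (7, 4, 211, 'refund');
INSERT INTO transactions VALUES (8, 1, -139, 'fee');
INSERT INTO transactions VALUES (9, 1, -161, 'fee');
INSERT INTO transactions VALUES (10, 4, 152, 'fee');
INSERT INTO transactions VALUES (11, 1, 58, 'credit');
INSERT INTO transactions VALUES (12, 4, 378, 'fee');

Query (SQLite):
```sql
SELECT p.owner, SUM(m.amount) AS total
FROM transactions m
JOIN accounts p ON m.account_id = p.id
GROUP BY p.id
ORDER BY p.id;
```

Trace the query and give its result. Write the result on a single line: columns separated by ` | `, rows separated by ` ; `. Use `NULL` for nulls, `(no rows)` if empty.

Ivy | -425 ; Hank | 241 ; Kira | -47 ; Pia | 828

Join each transactions row to its accounts via account_id.
Group joined rows by accounts.id; compute SUM(m.amount) per group.
  1: ids {4, 8, 9, 11} → SUM(m.amount)=-425
  2: ids {3, 5, 6} → SUM(m.amount)=241
  3: ids {2} → SUM(m.amount)=-47
  4: ids {1, 7, 10, 12} → SUM(m.amount)=828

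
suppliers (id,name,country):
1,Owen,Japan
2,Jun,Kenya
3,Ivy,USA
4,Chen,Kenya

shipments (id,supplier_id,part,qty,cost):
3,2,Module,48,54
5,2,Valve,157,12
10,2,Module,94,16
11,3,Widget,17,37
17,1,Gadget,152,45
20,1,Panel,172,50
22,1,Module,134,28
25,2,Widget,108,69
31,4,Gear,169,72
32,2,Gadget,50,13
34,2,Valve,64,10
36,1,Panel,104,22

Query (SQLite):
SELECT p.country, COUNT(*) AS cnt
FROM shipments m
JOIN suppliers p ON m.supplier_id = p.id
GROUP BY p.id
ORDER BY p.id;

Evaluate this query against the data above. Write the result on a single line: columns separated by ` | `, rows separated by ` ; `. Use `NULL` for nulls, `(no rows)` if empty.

Join each shipments row to its suppliers via supplier_id.
Group joined rows by suppliers.id; compute COUNT(*) per group.
  1: ids {17, 20, 22, 36} → COUNT(*)=4
  2: ids {3, 5, 10, 25, 32, 34} → COUNT(*)=6
  3: ids {11} → COUNT(*)=1
  4: ids {31} → COUNT(*)=1

Japan | 4 ; Kenya | 6 ; USA | 1 ; Kenya | 1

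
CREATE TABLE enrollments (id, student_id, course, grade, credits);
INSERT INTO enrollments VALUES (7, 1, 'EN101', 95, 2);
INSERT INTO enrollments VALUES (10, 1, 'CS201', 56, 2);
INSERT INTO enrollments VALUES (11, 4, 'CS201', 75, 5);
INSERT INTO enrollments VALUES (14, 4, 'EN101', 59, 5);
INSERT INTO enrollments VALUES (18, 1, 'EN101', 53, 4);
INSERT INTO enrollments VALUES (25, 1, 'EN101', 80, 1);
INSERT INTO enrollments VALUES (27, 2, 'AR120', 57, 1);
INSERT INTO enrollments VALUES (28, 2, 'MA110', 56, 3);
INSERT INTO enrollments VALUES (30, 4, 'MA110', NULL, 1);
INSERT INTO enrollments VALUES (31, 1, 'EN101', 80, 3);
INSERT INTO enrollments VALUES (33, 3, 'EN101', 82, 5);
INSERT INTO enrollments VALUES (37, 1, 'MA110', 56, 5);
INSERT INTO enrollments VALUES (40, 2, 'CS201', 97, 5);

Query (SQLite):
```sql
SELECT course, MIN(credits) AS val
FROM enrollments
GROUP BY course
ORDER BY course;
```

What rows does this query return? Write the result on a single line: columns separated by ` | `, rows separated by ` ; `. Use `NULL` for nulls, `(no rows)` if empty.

Partition enrollments by course; compute MIN(credits) within each group.
  AR120: ids {27} → MIN(credits)=1
  CS201: ids {10, 11, 40} → MIN(credits)=2
  EN101: ids {7, 14, 18, 25, 31, 33} → MIN(credits)=1
  MA110: ids {28, 30, 37} → MIN(credits)=1

AR120 | 1 ; CS201 | 2 ; EN101 | 1 ; MA110 | 1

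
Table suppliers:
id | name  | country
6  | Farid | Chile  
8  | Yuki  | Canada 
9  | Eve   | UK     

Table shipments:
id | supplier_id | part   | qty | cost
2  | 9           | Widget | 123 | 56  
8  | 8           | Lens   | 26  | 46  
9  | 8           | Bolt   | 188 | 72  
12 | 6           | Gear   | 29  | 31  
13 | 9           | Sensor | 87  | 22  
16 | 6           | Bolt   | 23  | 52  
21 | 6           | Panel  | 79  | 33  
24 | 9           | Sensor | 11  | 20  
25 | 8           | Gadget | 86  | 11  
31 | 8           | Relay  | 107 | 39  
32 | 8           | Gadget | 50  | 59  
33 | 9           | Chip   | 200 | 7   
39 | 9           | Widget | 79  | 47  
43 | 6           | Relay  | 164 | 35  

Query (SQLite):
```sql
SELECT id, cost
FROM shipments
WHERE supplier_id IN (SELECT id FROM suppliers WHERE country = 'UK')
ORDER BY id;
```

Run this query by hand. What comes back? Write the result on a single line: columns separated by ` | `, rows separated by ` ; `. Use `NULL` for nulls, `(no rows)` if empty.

2 | 56 ; 13 | 22 ; 24 | 20 ; 33 | 7 ; 39 | 47

Inner query: suppliers.id where country = 'UK'.
Outer: keep shipments rows whose supplier_id is in that set.
Inner query → {9}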